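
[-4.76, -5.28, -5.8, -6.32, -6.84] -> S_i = -4.76 + -0.52*i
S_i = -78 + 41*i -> [-78, -37, 4, 45, 86]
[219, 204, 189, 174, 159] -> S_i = 219 + -15*i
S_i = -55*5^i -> [-55, -275, -1375, -6875, -34375]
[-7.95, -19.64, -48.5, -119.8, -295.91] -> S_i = -7.95*2.47^i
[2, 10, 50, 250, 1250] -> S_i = 2*5^i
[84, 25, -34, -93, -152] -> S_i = 84 + -59*i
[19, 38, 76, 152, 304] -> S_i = 19*2^i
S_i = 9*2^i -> [9, 18, 36, 72, 144]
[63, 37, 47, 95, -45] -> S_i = Random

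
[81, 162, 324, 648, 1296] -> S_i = 81*2^i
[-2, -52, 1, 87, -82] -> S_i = Random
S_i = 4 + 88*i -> [4, 92, 180, 268, 356]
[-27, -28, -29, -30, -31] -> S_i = -27 + -1*i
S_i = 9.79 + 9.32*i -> [9.79, 19.11, 28.43, 37.75, 47.07]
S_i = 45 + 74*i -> [45, 119, 193, 267, 341]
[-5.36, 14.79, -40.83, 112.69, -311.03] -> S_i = -5.36*(-2.76)^i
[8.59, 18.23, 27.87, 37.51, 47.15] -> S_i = 8.59 + 9.64*i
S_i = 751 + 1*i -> [751, 752, 753, 754, 755]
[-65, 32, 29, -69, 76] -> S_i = Random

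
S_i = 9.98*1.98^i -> [9.98, 19.76, 39.13, 77.47, 153.39]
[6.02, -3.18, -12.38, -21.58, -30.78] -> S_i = 6.02 + -9.20*i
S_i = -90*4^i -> [-90, -360, -1440, -5760, -23040]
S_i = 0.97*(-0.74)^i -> [0.97, -0.72, 0.53, -0.39, 0.29]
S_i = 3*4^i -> [3, 12, 48, 192, 768]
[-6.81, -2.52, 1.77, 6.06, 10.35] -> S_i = -6.81 + 4.29*i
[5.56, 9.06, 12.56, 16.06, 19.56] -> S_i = 5.56 + 3.50*i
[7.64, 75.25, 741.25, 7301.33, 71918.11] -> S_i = 7.64*9.85^i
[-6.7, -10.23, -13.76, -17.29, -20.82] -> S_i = -6.70 + -3.53*i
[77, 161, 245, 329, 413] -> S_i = 77 + 84*i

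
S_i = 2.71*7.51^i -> [2.71, 20.35, 152.84, 1147.86, 8620.43]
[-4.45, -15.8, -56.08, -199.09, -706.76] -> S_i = -4.45*3.55^i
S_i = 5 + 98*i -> [5, 103, 201, 299, 397]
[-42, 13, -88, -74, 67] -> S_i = Random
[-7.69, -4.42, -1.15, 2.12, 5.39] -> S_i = -7.69 + 3.27*i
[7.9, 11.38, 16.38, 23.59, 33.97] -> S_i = 7.90*1.44^i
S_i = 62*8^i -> [62, 496, 3968, 31744, 253952]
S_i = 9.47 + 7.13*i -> [9.47, 16.6, 23.73, 30.86, 37.99]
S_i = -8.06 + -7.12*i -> [-8.06, -15.18, -22.3, -29.42, -36.54]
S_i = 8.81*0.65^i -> [8.81, 5.73, 3.72, 2.42, 1.57]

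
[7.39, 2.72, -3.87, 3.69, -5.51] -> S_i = Random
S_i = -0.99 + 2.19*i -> [-0.99, 1.2, 3.39, 5.58, 7.77]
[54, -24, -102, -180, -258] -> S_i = 54 + -78*i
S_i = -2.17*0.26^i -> [-2.17, -0.56, -0.15, -0.04, -0.01]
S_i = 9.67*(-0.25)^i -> [9.67, -2.42, 0.6, -0.15, 0.04]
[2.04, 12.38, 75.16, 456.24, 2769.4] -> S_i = 2.04*6.07^i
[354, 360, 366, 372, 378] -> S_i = 354 + 6*i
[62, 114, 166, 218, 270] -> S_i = 62 + 52*i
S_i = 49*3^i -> [49, 147, 441, 1323, 3969]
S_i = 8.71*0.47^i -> [8.71, 4.09, 1.92, 0.9, 0.43]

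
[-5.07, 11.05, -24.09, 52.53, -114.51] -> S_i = -5.07*(-2.18)^i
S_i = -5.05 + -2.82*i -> [-5.05, -7.87, -10.69, -13.51, -16.33]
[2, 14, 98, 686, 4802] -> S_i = 2*7^i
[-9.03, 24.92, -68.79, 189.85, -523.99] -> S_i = -9.03*(-2.76)^i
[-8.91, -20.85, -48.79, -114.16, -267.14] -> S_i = -8.91*2.34^i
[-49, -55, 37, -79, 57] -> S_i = Random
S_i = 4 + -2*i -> [4, 2, 0, -2, -4]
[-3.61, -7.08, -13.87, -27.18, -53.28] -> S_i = -3.61*1.96^i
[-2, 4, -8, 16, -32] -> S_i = -2*-2^i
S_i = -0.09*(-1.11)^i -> [-0.09, 0.1, -0.11, 0.12, -0.14]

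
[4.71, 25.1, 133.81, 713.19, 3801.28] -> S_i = 4.71*5.33^i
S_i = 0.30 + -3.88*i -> [0.3, -3.58, -7.46, -11.34, -15.22]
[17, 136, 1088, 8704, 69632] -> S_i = 17*8^i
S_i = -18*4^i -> [-18, -72, -288, -1152, -4608]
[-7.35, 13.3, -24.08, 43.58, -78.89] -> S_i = -7.35*(-1.81)^i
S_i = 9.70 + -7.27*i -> [9.7, 2.43, -4.84, -12.11, -19.38]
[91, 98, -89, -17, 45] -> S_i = Random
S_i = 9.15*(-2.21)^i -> [9.15, -20.22, 44.69, -98.76, 218.27]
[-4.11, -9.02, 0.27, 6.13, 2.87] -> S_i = Random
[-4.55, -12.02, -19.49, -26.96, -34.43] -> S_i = -4.55 + -7.47*i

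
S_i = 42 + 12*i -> [42, 54, 66, 78, 90]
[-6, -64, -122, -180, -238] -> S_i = -6 + -58*i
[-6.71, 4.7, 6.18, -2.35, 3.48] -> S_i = Random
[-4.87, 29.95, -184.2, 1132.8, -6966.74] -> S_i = -4.87*(-6.15)^i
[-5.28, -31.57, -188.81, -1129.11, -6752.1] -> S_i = -5.28*5.98^i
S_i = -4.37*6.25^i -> [-4.37, -27.31, -170.7, -1066.89, -6668.09]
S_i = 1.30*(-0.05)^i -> [1.3, -0.06, 0.0, -0.0, 0.0]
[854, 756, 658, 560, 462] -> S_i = 854 + -98*i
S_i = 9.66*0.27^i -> [9.66, 2.61, 0.7, 0.19, 0.05]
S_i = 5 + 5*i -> [5, 10, 15, 20, 25]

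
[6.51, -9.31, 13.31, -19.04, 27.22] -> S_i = 6.51*(-1.43)^i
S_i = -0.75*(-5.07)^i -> [-0.75, 3.8, -19.28, 97.74, -495.56]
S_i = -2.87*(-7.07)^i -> [-2.87, 20.29, -143.46, 1014.24, -7170.67]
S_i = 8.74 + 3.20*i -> [8.74, 11.94, 15.14, 18.34, 21.54]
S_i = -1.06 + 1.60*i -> [-1.06, 0.54, 2.14, 3.74, 5.34]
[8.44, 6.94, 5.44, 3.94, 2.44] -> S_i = 8.44 + -1.50*i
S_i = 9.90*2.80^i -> [9.9, 27.72, 77.62, 217.32, 608.51]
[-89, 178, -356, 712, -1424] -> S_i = -89*-2^i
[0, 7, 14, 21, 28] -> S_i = 0 + 7*i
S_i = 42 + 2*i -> [42, 44, 46, 48, 50]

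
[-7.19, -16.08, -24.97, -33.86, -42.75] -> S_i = -7.19 + -8.89*i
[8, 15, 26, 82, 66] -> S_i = Random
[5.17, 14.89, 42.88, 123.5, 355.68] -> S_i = 5.17*2.88^i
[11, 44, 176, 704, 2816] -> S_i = 11*4^i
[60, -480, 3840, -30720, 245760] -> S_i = 60*-8^i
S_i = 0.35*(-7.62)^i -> [0.35, -2.67, 20.32, -154.86, 1180.02]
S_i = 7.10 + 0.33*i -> [7.1, 7.43, 7.76, 8.09, 8.42]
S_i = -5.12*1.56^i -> [-5.12, -7.99, -12.46, -19.44, -30.32]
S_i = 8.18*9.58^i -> [8.18, 78.36, 750.73, 7192.0, 68899.38]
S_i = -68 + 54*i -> [-68, -14, 40, 94, 148]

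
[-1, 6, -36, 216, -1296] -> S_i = -1*-6^i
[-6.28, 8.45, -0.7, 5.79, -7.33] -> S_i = Random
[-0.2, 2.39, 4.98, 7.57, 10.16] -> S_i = -0.20 + 2.59*i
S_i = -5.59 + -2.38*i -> [-5.59, -7.97, -10.35, -12.73, -15.11]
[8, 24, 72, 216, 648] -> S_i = 8*3^i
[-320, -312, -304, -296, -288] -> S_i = -320 + 8*i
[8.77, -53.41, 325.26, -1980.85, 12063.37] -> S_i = 8.77*(-6.09)^i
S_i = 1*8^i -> [1, 8, 64, 512, 4096]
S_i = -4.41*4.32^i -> [-4.41, -19.05, -82.3, -355.54, -1535.94]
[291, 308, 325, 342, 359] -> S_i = 291 + 17*i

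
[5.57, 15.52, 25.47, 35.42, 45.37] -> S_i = 5.57 + 9.95*i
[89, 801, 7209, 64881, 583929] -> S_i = 89*9^i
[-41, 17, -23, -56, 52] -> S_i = Random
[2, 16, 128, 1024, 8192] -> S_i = 2*8^i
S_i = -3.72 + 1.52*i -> [-3.72, -2.2, -0.68, 0.84, 2.36]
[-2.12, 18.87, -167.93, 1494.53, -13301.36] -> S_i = -2.12*(-8.90)^i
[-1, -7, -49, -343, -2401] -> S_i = -1*7^i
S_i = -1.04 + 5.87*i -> [-1.04, 4.83, 10.7, 16.57, 22.44]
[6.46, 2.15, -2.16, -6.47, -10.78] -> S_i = 6.46 + -4.31*i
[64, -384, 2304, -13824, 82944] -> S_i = 64*-6^i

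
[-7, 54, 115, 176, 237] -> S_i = -7 + 61*i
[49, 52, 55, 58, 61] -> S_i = 49 + 3*i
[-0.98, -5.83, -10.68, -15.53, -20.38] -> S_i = -0.98 + -4.85*i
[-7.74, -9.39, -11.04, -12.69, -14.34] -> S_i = -7.74 + -1.65*i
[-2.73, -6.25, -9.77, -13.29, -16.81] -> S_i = -2.73 + -3.52*i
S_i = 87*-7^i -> [87, -609, 4263, -29841, 208887]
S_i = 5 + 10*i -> [5, 15, 25, 35, 45]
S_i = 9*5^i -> [9, 45, 225, 1125, 5625]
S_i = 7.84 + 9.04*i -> [7.84, 16.88, 25.92, 34.96, 44.0]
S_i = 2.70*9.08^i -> [2.7, 24.52, 222.61, 2021.26, 18353.0]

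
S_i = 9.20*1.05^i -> [9.2, 9.66, 10.14, 10.65, 11.18]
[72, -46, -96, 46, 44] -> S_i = Random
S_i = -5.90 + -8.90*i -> [-5.9, -14.8, -23.7, -32.6, -41.5]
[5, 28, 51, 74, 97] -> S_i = 5 + 23*i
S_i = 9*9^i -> [9, 81, 729, 6561, 59049]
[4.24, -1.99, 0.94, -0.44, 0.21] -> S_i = 4.24*(-0.47)^i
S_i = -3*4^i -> [-3, -12, -48, -192, -768]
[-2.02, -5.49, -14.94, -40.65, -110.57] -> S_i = -2.02*2.72^i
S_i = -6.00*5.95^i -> [-6.0, -35.7, -212.42, -1263.87, -7520.02]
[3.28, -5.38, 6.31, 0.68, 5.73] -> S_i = Random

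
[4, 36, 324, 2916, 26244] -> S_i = 4*9^i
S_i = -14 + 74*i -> [-14, 60, 134, 208, 282]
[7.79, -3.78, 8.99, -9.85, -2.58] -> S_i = Random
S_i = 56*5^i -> [56, 280, 1400, 7000, 35000]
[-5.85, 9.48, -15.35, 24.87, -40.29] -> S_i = -5.85*(-1.62)^i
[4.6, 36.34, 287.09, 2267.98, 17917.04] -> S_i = 4.60*7.90^i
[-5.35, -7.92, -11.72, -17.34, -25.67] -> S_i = -5.35*1.48^i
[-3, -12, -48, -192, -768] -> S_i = -3*4^i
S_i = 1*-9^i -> [1, -9, 81, -729, 6561]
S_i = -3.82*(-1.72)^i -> [-3.82, 6.57, -11.3, 19.44, -33.43]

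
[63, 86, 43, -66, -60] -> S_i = Random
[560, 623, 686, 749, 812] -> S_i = 560 + 63*i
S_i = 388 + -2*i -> [388, 386, 384, 382, 380]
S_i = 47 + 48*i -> [47, 95, 143, 191, 239]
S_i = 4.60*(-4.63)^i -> [4.6, -21.3, 98.61, -456.56, 2113.89]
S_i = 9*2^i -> [9, 18, 36, 72, 144]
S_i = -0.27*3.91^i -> [-0.27, -1.06, -4.13, -16.14, -63.11]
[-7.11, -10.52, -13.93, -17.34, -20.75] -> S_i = -7.11 + -3.41*i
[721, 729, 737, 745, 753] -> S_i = 721 + 8*i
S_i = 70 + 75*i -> [70, 145, 220, 295, 370]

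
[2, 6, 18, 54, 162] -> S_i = 2*3^i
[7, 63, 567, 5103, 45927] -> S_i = 7*9^i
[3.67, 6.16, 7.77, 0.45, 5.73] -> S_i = Random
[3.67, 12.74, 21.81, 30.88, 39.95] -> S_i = 3.67 + 9.07*i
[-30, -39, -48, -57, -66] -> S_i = -30 + -9*i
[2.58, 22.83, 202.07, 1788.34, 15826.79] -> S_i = 2.58*8.85^i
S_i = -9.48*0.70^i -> [-9.48, -6.64, -4.65, -3.25, -2.28]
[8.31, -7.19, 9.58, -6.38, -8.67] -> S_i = Random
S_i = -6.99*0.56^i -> [-6.99, -3.91, -2.19, -1.23, -0.69]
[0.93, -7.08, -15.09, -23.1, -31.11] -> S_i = 0.93 + -8.01*i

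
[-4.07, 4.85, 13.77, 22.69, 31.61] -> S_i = -4.07 + 8.92*i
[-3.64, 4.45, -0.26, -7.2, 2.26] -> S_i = Random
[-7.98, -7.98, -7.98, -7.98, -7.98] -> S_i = -7.98*1.00^i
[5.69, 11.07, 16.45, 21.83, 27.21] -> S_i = 5.69 + 5.38*i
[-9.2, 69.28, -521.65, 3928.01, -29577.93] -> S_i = -9.20*(-7.53)^i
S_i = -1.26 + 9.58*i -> [-1.26, 8.32, 17.9, 27.48, 37.06]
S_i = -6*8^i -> [-6, -48, -384, -3072, -24576]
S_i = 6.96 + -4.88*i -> [6.96, 2.08, -2.8, -7.68, -12.56]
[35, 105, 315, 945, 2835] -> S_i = 35*3^i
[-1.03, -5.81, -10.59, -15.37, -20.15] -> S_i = -1.03 + -4.78*i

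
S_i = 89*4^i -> [89, 356, 1424, 5696, 22784]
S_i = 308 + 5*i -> [308, 313, 318, 323, 328]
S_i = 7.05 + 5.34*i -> [7.05, 12.39, 17.73, 23.07, 28.41]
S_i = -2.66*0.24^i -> [-2.66, -0.64, -0.15, -0.04, -0.01]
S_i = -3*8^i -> [-3, -24, -192, -1536, -12288]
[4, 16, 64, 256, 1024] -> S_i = 4*4^i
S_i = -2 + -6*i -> [-2, -8, -14, -20, -26]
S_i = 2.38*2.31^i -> [2.38, 5.5, 12.7, 29.34, 67.77]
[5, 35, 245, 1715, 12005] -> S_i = 5*7^i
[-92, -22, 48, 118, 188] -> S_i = -92 + 70*i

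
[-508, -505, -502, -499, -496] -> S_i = -508 + 3*i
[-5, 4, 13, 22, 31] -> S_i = -5 + 9*i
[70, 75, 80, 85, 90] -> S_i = 70 + 5*i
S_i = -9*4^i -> [-9, -36, -144, -576, -2304]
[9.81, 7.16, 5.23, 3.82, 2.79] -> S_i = 9.81*0.73^i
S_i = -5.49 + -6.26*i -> [-5.49, -11.75, -18.01, -24.27, -30.53]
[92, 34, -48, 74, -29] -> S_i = Random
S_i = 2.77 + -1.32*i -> [2.77, 1.45, 0.13, -1.19, -2.51]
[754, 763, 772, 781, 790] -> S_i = 754 + 9*i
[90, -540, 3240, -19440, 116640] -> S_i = 90*-6^i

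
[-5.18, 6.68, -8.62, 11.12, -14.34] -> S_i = -5.18*(-1.29)^i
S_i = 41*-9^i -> [41, -369, 3321, -29889, 269001]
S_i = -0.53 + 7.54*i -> [-0.53, 7.01, 14.55, 22.09, 29.63]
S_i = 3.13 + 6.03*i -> [3.13, 9.16, 15.19, 21.22, 27.25]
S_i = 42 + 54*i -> [42, 96, 150, 204, 258]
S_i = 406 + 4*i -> [406, 410, 414, 418, 422]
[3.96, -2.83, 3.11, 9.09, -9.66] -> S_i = Random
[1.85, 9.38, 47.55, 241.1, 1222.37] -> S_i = 1.85*5.07^i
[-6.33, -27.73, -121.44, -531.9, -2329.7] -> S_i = -6.33*4.38^i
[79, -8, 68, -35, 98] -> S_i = Random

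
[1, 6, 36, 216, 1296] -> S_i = 1*6^i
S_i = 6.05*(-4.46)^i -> [6.05, -26.98, 120.34, -536.74, 2393.84]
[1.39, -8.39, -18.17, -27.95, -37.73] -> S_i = 1.39 + -9.78*i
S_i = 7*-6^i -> [7, -42, 252, -1512, 9072]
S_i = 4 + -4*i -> [4, 0, -4, -8, -12]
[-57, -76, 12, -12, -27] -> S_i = Random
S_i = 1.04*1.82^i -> [1.04, 1.89, 3.44, 6.27, 11.41]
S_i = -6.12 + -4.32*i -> [-6.12, -10.44, -14.76, -19.08, -23.4]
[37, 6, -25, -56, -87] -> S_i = 37 + -31*i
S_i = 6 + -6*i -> [6, 0, -6, -12, -18]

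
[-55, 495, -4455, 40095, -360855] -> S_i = -55*-9^i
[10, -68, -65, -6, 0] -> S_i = Random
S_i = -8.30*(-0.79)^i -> [-8.3, 6.56, -5.18, 4.09, -3.23]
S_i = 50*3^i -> [50, 150, 450, 1350, 4050]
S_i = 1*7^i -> [1, 7, 49, 343, 2401]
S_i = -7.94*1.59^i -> [-7.94, -12.62, -20.07, -31.92, -50.75]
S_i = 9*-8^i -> [9, -72, 576, -4608, 36864]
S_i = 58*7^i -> [58, 406, 2842, 19894, 139258]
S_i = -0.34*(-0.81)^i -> [-0.34, 0.28, -0.22, 0.18, -0.15]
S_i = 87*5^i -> [87, 435, 2175, 10875, 54375]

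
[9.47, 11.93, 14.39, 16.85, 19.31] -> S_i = 9.47 + 2.46*i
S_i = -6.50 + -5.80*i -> [-6.5, -12.3, -18.1, -23.9, -29.7]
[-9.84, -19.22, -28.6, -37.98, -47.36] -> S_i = -9.84 + -9.38*i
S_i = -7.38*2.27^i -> [-7.38, -16.75, -38.03, -86.32, -195.96]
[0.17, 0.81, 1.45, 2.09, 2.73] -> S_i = 0.17 + 0.64*i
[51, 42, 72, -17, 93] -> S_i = Random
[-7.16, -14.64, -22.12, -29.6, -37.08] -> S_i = -7.16 + -7.48*i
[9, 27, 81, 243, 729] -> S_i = 9*3^i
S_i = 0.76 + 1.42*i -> [0.76, 2.18, 3.6, 5.02, 6.44]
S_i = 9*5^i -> [9, 45, 225, 1125, 5625]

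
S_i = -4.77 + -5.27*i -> [-4.77, -10.04, -15.31, -20.58, -25.85]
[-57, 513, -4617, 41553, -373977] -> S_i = -57*-9^i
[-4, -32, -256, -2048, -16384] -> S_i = -4*8^i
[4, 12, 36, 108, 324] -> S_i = 4*3^i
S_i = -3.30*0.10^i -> [-3.3, -0.33, -0.03, -0.0, -0.0]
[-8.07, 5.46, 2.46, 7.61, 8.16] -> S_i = Random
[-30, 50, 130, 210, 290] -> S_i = -30 + 80*i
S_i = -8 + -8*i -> [-8, -16, -24, -32, -40]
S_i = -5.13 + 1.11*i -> [-5.13, -4.02, -2.91, -1.8, -0.69]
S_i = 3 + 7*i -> [3, 10, 17, 24, 31]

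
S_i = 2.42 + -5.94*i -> [2.42, -3.52, -9.46, -15.4, -21.34]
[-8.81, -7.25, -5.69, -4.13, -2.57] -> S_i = -8.81 + 1.56*i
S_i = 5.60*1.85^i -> [5.6, 10.36, 19.17, 35.46, 65.6]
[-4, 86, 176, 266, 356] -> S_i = -4 + 90*i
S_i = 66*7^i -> [66, 462, 3234, 22638, 158466]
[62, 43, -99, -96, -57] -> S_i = Random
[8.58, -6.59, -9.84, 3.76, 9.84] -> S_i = Random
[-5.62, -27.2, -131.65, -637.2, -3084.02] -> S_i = -5.62*4.84^i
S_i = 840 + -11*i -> [840, 829, 818, 807, 796]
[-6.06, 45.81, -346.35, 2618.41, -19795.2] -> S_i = -6.06*(-7.56)^i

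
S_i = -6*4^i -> [-6, -24, -96, -384, -1536]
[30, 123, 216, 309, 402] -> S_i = 30 + 93*i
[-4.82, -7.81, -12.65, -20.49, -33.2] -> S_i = -4.82*1.62^i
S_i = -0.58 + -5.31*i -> [-0.58, -5.89, -11.2, -16.51, -21.82]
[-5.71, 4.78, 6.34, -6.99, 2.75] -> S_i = Random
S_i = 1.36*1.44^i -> [1.36, 1.96, 2.82, 4.06, 5.85]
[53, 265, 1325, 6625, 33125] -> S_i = 53*5^i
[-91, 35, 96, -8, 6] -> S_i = Random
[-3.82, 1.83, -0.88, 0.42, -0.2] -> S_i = -3.82*(-0.48)^i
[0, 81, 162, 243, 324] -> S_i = 0 + 81*i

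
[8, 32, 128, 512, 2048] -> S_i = 8*4^i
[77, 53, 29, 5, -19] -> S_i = 77 + -24*i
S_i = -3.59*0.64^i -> [-3.59, -2.3, -1.47, -0.94, -0.6]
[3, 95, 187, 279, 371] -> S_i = 3 + 92*i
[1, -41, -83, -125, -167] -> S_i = 1 + -42*i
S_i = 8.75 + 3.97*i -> [8.75, 12.72, 16.69, 20.66, 24.63]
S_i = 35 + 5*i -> [35, 40, 45, 50, 55]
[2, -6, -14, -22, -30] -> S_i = 2 + -8*i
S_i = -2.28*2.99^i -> [-2.28, -6.82, -20.38, -60.95, -182.23]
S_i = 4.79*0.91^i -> [4.79, 4.36, 3.97, 3.61, 3.28]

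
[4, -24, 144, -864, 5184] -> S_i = 4*-6^i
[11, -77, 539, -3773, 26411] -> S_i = 11*-7^i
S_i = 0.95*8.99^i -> [0.95, 8.54, 76.78, 690.24, 6205.29]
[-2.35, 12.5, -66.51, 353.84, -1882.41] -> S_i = -2.35*(-5.32)^i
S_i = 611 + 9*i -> [611, 620, 629, 638, 647]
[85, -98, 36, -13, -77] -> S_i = Random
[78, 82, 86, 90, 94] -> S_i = 78 + 4*i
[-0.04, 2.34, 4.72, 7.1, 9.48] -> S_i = -0.04 + 2.38*i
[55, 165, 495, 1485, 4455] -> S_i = 55*3^i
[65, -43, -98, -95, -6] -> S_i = Random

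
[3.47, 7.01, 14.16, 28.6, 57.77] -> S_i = 3.47*2.02^i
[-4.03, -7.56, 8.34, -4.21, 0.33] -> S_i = Random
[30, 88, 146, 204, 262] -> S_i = 30 + 58*i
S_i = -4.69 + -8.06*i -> [-4.69, -12.75, -20.81, -28.87, -36.93]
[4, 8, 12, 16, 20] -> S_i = 4 + 4*i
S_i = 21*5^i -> [21, 105, 525, 2625, 13125]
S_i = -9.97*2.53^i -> [-9.97, -25.22, -63.82, -161.46, -408.49]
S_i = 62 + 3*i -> [62, 65, 68, 71, 74]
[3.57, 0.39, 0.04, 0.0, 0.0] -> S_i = 3.57*0.11^i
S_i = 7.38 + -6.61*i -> [7.38, 0.77, -5.84, -12.45, -19.06]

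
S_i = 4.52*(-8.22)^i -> [4.52, -37.15, 305.41, -2510.46, 20636.01]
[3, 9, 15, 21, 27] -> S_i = 3 + 6*i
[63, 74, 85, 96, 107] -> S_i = 63 + 11*i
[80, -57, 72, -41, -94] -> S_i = Random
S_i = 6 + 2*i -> [6, 8, 10, 12, 14]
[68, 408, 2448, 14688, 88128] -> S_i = 68*6^i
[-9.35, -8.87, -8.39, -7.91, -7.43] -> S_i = -9.35 + 0.48*i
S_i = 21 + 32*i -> [21, 53, 85, 117, 149]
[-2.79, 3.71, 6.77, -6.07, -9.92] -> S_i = Random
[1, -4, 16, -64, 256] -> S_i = 1*-4^i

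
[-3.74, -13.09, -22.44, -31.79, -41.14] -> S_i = -3.74 + -9.35*i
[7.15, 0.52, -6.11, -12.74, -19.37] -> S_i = 7.15 + -6.63*i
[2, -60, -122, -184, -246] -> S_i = 2 + -62*i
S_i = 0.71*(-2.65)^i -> [0.71, -1.88, 4.99, -13.21, 35.01]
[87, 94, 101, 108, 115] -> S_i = 87 + 7*i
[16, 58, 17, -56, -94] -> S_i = Random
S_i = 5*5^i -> [5, 25, 125, 625, 3125]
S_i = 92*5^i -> [92, 460, 2300, 11500, 57500]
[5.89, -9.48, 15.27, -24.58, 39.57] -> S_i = 5.89*(-1.61)^i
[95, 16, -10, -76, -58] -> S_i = Random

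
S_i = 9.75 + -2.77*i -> [9.75, 6.98, 4.21, 1.44, -1.33]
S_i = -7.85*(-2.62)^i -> [-7.85, 20.57, -53.89, 141.18, -369.89]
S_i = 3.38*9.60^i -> [3.38, 32.45, 311.5, 2990.41, 28707.91]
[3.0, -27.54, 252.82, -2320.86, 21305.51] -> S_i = 3.00*(-9.18)^i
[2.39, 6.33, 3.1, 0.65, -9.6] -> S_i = Random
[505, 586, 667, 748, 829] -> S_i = 505 + 81*i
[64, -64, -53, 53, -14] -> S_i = Random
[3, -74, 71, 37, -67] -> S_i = Random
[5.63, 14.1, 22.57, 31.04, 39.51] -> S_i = 5.63 + 8.47*i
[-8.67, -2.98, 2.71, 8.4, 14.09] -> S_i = -8.67 + 5.69*i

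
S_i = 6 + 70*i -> [6, 76, 146, 216, 286]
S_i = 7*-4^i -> [7, -28, 112, -448, 1792]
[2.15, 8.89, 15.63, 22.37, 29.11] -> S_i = 2.15 + 6.74*i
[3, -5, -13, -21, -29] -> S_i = 3 + -8*i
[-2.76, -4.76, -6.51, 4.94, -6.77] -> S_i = Random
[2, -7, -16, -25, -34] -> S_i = 2 + -9*i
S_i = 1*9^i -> [1, 9, 81, 729, 6561]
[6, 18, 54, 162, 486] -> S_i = 6*3^i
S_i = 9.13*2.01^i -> [9.13, 18.35, 36.89, 74.14, 149.02]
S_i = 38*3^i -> [38, 114, 342, 1026, 3078]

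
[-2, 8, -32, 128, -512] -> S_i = -2*-4^i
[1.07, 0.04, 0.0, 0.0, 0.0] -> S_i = 1.07*0.04^i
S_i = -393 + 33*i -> [-393, -360, -327, -294, -261]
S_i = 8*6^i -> [8, 48, 288, 1728, 10368]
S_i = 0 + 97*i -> [0, 97, 194, 291, 388]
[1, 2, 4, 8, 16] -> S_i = 1*2^i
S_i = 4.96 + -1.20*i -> [4.96, 3.76, 2.56, 1.36, 0.16]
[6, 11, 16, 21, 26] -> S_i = 6 + 5*i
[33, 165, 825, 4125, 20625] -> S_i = 33*5^i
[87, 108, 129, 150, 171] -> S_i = 87 + 21*i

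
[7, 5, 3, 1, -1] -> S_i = 7 + -2*i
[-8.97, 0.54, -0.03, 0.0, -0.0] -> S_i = -8.97*(-0.06)^i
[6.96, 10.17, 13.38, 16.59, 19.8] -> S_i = 6.96 + 3.21*i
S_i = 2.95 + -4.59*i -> [2.95, -1.64, -6.23, -10.82, -15.41]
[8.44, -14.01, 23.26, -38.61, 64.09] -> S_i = 8.44*(-1.66)^i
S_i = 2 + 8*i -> [2, 10, 18, 26, 34]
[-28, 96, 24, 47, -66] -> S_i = Random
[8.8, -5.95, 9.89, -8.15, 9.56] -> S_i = Random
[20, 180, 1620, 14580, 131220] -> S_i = 20*9^i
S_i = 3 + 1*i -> [3, 4, 5, 6, 7]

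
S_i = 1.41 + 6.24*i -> [1.41, 7.65, 13.89, 20.13, 26.37]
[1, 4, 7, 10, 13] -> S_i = 1 + 3*i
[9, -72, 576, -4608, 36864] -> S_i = 9*-8^i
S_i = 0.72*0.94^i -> [0.72, 0.68, 0.64, 0.6, 0.56]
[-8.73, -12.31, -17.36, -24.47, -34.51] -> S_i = -8.73*1.41^i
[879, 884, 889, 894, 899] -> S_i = 879 + 5*i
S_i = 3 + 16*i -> [3, 19, 35, 51, 67]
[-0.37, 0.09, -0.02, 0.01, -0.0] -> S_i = -0.37*(-0.25)^i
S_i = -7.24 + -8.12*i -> [-7.24, -15.36, -23.48, -31.6, -39.72]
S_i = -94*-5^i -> [-94, 470, -2350, 11750, -58750]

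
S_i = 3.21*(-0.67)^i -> [3.21, -2.15, 1.44, -0.97, 0.65]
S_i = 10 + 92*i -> [10, 102, 194, 286, 378]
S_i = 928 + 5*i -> [928, 933, 938, 943, 948]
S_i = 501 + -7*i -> [501, 494, 487, 480, 473]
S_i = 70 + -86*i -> [70, -16, -102, -188, -274]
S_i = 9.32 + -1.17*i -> [9.32, 8.15, 6.98, 5.81, 4.64]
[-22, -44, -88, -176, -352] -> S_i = -22*2^i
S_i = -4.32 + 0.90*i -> [-4.32, -3.42, -2.52, -1.62, -0.72]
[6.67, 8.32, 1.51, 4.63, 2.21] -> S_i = Random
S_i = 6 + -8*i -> [6, -2, -10, -18, -26]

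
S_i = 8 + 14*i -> [8, 22, 36, 50, 64]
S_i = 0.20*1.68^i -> [0.2, 0.34, 0.56, 0.95, 1.59]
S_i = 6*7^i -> [6, 42, 294, 2058, 14406]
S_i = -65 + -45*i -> [-65, -110, -155, -200, -245]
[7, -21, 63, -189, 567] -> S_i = 7*-3^i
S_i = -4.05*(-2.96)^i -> [-4.05, 11.99, -35.48, 105.03, -310.9]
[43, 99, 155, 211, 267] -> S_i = 43 + 56*i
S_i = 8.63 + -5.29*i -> [8.63, 3.34, -1.95, -7.24, -12.53]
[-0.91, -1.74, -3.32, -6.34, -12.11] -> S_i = -0.91*1.91^i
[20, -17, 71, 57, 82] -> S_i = Random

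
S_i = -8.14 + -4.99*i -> [-8.14, -13.13, -18.12, -23.11, -28.1]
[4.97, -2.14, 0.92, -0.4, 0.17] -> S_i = 4.97*(-0.43)^i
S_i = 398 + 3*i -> [398, 401, 404, 407, 410]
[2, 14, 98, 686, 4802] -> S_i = 2*7^i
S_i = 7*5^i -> [7, 35, 175, 875, 4375]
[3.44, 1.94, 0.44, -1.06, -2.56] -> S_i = 3.44 + -1.50*i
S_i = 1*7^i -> [1, 7, 49, 343, 2401]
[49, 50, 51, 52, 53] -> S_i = 49 + 1*i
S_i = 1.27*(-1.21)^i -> [1.27, -1.54, 1.86, -2.25, 2.72]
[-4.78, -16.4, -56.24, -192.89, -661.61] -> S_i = -4.78*3.43^i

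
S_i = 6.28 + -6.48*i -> [6.28, -0.2, -6.68, -13.16, -19.64]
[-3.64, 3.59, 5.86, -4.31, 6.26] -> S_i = Random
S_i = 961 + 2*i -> [961, 963, 965, 967, 969]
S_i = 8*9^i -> [8, 72, 648, 5832, 52488]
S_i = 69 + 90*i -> [69, 159, 249, 339, 429]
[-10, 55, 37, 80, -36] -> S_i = Random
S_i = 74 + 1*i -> [74, 75, 76, 77, 78]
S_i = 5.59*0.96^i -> [5.59, 5.37, 5.15, 4.95, 4.75]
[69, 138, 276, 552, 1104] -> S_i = 69*2^i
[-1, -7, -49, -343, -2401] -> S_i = -1*7^i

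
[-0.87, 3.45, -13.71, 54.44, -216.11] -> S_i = -0.87*(-3.97)^i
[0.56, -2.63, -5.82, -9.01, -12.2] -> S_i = 0.56 + -3.19*i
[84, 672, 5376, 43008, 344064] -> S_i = 84*8^i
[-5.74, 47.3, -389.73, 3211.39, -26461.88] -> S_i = -5.74*(-8.24)^i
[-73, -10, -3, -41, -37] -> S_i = Random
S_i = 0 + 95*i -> [0, 95, 190, 285, 380]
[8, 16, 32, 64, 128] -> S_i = 8*2^i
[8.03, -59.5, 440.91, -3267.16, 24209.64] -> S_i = 8.03*(-7.41)^i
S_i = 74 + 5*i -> [74, 79, 84, 89, 94]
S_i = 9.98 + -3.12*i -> [9.98, 6.86, 3.74, 0.62, -2.5]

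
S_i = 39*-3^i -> [39, -117, 351, -1053, 3159]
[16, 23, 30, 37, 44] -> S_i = 16 + 7*i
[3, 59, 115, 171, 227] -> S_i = 3 + 56*i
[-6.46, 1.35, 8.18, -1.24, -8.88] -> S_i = Random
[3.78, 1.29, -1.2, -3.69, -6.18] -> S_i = 3.78 + -2.49*i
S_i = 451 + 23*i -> [451, 474, 497, 520, 543]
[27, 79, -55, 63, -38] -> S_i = Random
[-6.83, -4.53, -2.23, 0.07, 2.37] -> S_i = -6.83 + 2.30*i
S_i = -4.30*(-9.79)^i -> [-4.3, 42.1, -412.13, 4034.75, -39500.19]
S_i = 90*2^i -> [90, 180, 360, 720, 1440]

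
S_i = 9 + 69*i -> [9, 78, 147, 216, 285]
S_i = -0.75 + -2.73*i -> [-0.75, -3.48, -6.21, -8.94, -11.67]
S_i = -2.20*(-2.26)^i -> [-2.2, 4.97, -11.24, 25.39, -57.39]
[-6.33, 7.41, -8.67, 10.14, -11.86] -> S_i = -6.33*(-1.17)^i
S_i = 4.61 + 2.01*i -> [4.61, 6.62, 8.63, 10.64, 12.65]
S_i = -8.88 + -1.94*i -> [-8.88, -10.82, -12.76, -14.7, -16.64]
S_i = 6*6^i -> [6, 36, 216, 1296, 7776]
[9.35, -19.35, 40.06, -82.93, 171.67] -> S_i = 9.35*(-2.07)^i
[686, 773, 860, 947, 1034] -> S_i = 686 + 87*i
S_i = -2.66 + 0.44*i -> [-2.66, -2.22, -1.78, -1.34, -0.9]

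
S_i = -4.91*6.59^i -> [-4.91, -32.36, -213.23, -1405.2, -9260.26]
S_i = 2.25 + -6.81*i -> [2.25, -4.56, -11.37, -18.18, -24.99]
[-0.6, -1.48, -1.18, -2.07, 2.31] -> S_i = Random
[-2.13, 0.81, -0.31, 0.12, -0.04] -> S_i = -2.13*(-0.38)^i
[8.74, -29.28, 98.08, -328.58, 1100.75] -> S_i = 8.74*(-3.35)^i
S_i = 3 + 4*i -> [3, 7, 11, 15, 19]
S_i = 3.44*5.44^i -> [3.44, 18.71, 101.8, 553.8, 3012.69]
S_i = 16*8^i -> [16, 128, 1024, 8192, 65536]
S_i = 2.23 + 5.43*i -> [2.23, 7.66, 13.09, 18.52, 23.95]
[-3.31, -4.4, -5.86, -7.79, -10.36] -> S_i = -3.31*1.33^i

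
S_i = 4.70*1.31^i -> [4.7, 6.16, 8.07, 10.57, 13.84]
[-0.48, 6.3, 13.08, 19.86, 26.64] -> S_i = -0.48 + 6.78*i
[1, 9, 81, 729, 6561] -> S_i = 1*9^i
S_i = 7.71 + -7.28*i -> [7.71, 0.43, -6.85, -14.13, -21.41]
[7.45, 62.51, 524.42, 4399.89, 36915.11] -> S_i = 7.45*8.39^i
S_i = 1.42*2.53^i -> [1.42, 3.59, 9.09, 23.0, 58.18]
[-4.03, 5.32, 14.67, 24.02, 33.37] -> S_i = -4.03 + 9.35*i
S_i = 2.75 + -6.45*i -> [2.75, -3.7, -10.15, -16.6, -23.05]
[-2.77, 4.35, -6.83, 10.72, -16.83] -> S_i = -2.77*(-1.57)^i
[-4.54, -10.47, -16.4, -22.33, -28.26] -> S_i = -4.54 + -5.93*i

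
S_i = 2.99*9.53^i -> [2.99, 28.49, 271.55, 2587.91, 24662.82]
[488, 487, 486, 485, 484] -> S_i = 488 + -1*i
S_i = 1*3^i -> [1, 3, 9, 27, 81]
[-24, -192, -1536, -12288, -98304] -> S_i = -24*8^i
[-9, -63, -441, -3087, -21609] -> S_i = -9*7^i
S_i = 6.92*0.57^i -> [6.92, 3.94, 2.25, 1.28, 0.73]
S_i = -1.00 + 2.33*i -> [-1.0, 1.33, 3.66, 5.99, 8.32]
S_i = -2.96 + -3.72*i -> [-2.96, -6.68, -10.4, -14.12, -17.84]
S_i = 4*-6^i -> [4, -24, 144, -864, 5184]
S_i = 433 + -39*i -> [433, 394, 355, 316, 277]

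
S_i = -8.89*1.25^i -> [-8.89, -11.11, -13.89, -17.36, -21.7]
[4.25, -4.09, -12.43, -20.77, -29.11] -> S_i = 4.25 + -8.34*i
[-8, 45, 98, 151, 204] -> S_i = -8 + 53*i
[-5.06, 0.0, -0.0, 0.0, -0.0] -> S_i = -5.06*-0.00^i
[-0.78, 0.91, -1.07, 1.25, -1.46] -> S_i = -0.78*(-1.17)^i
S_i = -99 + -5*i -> [-99, -104, -109, -114, -119]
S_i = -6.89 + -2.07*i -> [-6.89, -8.96, -11.03, -13.1, -15.17]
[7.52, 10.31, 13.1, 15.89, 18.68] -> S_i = 7.52 + 2.79*i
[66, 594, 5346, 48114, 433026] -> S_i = 66*9^i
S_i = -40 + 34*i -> [-40, -6, 28, 62, 96]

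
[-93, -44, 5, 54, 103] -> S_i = -93 + 49*i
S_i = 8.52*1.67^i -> [8.52, 14.23, 23.76, 39.68, 66.27]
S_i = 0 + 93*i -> [0, 93, 186, 279, 372]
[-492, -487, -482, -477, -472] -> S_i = -492 + 5*i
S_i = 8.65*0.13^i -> [8.65, 1.12, 0.15, 0.02, 0.0]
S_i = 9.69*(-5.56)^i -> [9.69, -53.88, 299.55, -1665.51, 9260.25]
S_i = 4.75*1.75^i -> [4.75, 8.31, 14.55, 25.46, 44.55]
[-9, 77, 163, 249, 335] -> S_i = -9 + 86*i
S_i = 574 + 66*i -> [574, 640, 706, 772, 838]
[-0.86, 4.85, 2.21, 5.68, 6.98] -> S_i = Random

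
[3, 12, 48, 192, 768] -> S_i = 3*4^i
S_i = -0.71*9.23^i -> [-0.71, -6.55, -60.49, -558.29, -5153.06]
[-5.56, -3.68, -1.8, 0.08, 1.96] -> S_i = -5.56 + 1.88*i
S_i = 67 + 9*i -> [67, 76, 85, 94, 103]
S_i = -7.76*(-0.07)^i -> [-7.76, 0.54, -0.04, 0.0, -0.0]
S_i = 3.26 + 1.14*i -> [3.26, 4.4, 5.54, 6.68, 7.82]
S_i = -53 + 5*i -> [-53, -48, -43, -38, -33]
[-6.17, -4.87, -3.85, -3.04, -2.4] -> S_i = -6.17*0.79^i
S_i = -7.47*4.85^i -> [-7.47, -36.23, -175.71, -852.21, -4133.21]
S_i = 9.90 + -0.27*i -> [9.9, 9.63, 9.36, 9.09, 8.82]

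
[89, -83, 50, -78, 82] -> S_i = Random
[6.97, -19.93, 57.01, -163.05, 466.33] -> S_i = 6.97*(-2.86)^i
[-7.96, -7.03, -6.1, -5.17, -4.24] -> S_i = -7.96 + 0.93*i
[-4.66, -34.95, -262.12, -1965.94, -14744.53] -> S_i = -4.66*7.50^i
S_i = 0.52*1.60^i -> [0.52, 0.83, 1.33, 2.13, 3.41]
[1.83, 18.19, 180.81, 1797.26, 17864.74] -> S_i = 1.83*9.94^i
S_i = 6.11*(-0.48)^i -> [6.11, -2.93, 1.41, -0.68, 0.32]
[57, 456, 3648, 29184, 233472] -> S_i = 57*8^i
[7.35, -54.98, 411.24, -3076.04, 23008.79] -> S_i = 7.35*(-7.48)^i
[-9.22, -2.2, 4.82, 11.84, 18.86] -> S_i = -9.22 + 7.02*i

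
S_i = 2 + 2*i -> [2, 4, 6, 8, 10]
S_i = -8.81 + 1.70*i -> [-8.81, -7.11, -5.41, -3.71, -2.01]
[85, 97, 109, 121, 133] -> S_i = 85 + 12*i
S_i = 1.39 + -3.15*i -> [1.39, -1.76, -4.91, -8.06, -11.21]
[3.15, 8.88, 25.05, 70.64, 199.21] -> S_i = 3.15*2.82^i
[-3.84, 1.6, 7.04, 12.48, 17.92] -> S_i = -3.84 + 5.44*i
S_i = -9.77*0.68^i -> [-9.77, -6.64, -4.52, -3.07, -2.09]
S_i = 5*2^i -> [5, 10, 20, 40, 80]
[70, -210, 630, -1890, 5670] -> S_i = 70*-3^i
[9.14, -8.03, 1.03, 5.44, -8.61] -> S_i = Random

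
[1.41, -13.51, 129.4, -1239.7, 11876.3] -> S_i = 1.41*(-9.58)^i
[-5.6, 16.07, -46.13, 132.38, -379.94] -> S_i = -5.60*(-2.87)^i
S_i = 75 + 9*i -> [75, 84, 93, 102, 111]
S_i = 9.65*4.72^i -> [9.65, 45.55, 214.99, 1014.74, 4789.56]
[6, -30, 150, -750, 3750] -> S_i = 6*-5^i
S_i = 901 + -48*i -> [901, 853, 805, 757, 709]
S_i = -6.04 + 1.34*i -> [-6.04, -4.7, -3.36, -2.02, -0.68]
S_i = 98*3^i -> [98, 294, 882, 2646, 7938]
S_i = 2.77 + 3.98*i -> [2.77, 6.75, 10.73, 14.71, 18.69]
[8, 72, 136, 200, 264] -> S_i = 8 + 64*i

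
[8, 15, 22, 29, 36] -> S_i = 8 + 7*i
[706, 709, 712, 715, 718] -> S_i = 706 + 3*i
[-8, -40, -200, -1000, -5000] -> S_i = -8*5^i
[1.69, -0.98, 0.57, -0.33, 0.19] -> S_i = 1.69*(-0.58)^i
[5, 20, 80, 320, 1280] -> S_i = 5*4^i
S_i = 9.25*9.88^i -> [9.25, 91.39, 902.93, 8920.98, 88139.28]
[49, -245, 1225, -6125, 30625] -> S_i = 49*-5^i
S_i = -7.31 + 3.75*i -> [-7.31, -3.56, 0.19, 3.94, 7.69]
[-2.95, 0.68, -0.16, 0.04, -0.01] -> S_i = -2.95*(-0.23)^i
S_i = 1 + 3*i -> [1, 4, 7, 10, 13]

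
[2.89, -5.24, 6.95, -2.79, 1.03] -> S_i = Random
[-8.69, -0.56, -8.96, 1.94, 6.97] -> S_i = Random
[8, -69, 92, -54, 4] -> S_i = Random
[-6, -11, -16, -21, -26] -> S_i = -6 + -5*i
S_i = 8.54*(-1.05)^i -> [8.54, -8.97, 9.42, -9.89, 10.38]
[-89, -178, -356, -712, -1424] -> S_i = -89*2^i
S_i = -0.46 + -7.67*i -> [-0.46, -8.13, -15.8, -23.47, -31.14]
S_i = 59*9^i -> [59, 531, 4779, 43011, 387099]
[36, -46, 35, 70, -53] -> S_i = Random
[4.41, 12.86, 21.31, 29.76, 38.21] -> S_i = 4.41 + 8.45*i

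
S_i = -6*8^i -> [-6, -48, -384, -3072, -24576]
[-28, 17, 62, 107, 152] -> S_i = -28 + 45*i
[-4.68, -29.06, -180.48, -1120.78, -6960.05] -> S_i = -4.68*6.21^i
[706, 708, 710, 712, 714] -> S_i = 706 + 2*i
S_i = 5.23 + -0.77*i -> [5.23, 4.46, 3.69, 2.92, 2.15]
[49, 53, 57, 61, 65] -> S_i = 49 + 4*i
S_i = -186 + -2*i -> [-186, -188, -190, -192, -194]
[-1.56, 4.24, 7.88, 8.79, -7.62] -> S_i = Random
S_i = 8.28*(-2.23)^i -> [8.28, -18.46, 41.18, -91.82, 204.76]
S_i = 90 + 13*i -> [90, 103, 116, 129, 142]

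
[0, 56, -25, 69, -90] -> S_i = Random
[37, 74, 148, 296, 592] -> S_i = 37*2^i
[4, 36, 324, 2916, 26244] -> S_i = 4*9^i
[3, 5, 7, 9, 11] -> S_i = 3 + 2*i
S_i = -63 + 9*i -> [-63, -54, -45, -36, -27]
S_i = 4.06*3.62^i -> [4.06, 14.7, 53.2, 192.6, 697.2]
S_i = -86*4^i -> [-86, -344, -1376, -5504, -22016]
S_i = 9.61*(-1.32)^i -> [9.61, -12.69, 16.74, -22.1, 29.18]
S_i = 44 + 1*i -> [44, 45, 46, 47, 48]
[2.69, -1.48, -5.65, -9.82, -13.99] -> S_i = 2.69 + -4.17*i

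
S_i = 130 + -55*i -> [130, 75, 20, -35, -90]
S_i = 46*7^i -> [46, 322, 2254, 15778, 110446]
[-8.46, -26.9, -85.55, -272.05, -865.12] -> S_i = -8.46*3.18^i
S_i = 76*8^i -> [76, 608, 4864, 38912, 311296]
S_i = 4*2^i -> [4, 8, 16, 32, 64]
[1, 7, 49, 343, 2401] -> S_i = 1*7^i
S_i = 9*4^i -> [9, 36, 144, 576, 2304]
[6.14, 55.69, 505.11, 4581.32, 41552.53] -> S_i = 6.14*9.07^i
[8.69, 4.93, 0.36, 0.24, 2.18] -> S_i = Random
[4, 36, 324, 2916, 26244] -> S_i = 4*9^i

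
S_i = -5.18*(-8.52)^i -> [-5.18, 44.13, -376.02, 3203.68, -27295.32]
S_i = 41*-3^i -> [41, -123, 369, -1107, 3321]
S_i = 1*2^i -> [1, 2, 4, 8, 16]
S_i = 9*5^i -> [9, 45, 225, 1125, 5625]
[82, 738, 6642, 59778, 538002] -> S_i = 82*9^i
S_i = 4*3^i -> [4, 12, 36, 108, 324]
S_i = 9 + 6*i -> [9, 15, 21, 27, 33]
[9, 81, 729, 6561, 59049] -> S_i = 9*9^i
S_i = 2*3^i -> [2, 6, 18, 54, 162]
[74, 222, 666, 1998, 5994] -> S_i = 74*3^i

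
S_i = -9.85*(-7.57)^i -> [-9.85, 74.56, -564.45, 4272.91, -32345.94]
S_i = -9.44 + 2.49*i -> [-9.44, -6.95, -4.46, -1.97, 0.52]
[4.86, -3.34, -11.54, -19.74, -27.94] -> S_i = 4.86 + -8.20*i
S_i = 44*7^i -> [44, 308, 2156, 15092, 105644]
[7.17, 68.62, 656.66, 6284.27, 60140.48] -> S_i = 7.17*9.57^i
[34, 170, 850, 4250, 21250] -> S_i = 34*5^i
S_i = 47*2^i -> [47, 94, 188, 376, 752]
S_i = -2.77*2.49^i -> [-2.77, -6.9, -17.17, -42.76, -106.48]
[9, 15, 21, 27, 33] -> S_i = 9 + 6*i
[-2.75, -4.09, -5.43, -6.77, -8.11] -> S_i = -2.75 + -1.34*i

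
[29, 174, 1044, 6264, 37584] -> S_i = 29*6^i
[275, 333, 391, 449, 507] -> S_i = 275 + 58*i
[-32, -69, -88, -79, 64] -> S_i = Random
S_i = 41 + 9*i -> [41, 50, 59, 68, 77]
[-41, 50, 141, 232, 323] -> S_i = -41 + 91*i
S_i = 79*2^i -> [79, 158, 316, 632, 1264]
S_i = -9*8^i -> [-9, -72, -576, -4608, -36864]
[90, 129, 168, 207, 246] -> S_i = 90 + 39*i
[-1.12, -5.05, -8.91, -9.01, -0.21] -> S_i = Random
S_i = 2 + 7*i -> [2, 9, 16, 23, 30]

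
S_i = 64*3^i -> [64, 192, 576, 1728, 5184]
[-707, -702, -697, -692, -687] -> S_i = -707 + 5*i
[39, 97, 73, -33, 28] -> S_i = Random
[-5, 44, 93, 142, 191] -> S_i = -5 + 49*i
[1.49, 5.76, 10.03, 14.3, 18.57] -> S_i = 1.49 + 4.27*i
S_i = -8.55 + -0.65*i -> [-8.55, -9.2, -9.85, -10.5, -11.15]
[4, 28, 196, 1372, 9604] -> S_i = 4*7^i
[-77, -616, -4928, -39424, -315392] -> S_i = -77*8^i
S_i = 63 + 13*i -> [63, 76, 89, 102, 115]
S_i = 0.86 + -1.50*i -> [0.86, -0.64, -2.14, -3.64, -5.14]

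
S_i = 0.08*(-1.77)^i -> [0.08, -0.14, 0.25, -0.44, 0.79]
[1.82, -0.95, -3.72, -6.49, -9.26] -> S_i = 1.82 + -2.77*i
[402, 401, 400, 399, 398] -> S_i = 402 + -1*i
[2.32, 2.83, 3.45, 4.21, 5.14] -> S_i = 2.32*1.22^i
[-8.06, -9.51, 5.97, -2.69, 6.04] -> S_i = Random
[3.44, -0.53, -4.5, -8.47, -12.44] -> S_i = 3.44 + -3.97*i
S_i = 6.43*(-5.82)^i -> [6.43, -37.42, 217.8, -1267.59, 7377.39]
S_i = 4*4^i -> [4, 16, 64, 256, 1024]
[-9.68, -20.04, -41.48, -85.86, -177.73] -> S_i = -9.68*2.07^i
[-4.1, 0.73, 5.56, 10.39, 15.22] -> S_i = -4.10 + 4.83*i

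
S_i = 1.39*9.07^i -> [1.39, 12.61, 114.35, 1037.14, 9406.84]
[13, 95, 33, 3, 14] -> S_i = Random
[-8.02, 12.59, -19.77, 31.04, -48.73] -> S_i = -8.02*(-1.57)^i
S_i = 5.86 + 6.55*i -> [5.86, 12.41, 18.96, 25.51, 32.06]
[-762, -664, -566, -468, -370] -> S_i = -762 + 98*i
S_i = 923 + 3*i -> [923, 926, 929, 932, 935]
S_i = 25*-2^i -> [25, -50, 100, -200, 400]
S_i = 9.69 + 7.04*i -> [9.69, 16.73, 23.77, 30.81, 37.85]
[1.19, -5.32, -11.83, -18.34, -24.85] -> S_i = 1.19 + -6.51*i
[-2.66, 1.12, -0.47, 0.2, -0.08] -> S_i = -2.66*(-0.42)^i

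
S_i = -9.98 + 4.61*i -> [-9.98, -5.37, -0.76, 3.85, 8.46]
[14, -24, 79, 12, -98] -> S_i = Random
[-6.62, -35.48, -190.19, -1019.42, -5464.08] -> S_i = -6.62*5.36^i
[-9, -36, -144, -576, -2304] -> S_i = -9*4^i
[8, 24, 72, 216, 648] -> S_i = 8*3^i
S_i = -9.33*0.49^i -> [-9.33, -4.57, -2.24, -1.1, -0.54]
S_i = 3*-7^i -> [3, -21, 147, -1029, 7203]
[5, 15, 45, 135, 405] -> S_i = 5*3^i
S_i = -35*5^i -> [-35, -175, -875, -4375, -21875]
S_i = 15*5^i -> [15, 75, 375, 1875, 9375]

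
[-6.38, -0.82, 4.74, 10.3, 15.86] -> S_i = -6.38 + 5.56*i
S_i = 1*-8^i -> [1, -8, 64, -512, 4096]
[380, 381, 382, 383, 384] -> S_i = 380 + 1*i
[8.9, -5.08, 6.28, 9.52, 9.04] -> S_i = Random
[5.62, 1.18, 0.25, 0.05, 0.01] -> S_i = 5.62*0.21^i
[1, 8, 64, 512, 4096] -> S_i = 1*8^i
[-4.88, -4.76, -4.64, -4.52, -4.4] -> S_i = -4.88 + 0.12*i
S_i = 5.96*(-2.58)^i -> [5.96, -15.38, 39.67, -102.35, 264.07]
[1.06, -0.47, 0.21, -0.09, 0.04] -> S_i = 1.06*(-0.44)^i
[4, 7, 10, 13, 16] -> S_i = 4 + 3*i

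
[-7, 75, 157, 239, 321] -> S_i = -7 + 82*i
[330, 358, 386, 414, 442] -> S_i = 330 + 28*i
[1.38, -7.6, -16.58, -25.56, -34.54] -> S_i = 1.38 + -8.98*i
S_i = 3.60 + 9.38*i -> [3.6, 12.98, 22.36, 31.74, 41.12]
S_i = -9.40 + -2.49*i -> [-9.4, -11.89, -14.38, -16.87, -19.36]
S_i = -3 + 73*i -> [-3, 70, 143, 216, 289]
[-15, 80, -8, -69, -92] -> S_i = Random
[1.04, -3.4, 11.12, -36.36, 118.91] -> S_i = 1.04*(-3.27)^i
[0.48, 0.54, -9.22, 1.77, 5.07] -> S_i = Random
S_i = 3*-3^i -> [3, -9, 27, -81, 243]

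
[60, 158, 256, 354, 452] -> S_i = 60 + 98*i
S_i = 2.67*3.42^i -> [2.67, 9.13, 31.23, 106.8, 365.27]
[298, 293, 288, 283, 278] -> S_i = 298 + -5*i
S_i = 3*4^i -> [3, 12, 48, 192, 768]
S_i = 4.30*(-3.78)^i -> [4.3, -16.25, 61.44, -232.24, 877.88]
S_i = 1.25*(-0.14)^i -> [1.25, -0.18, 0.02, -0.0, 0.0]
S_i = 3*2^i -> [3, 6, 12, 24, 48]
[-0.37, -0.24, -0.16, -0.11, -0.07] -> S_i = -0.37*0.66^i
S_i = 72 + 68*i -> [72, 140, 208, 276, 344]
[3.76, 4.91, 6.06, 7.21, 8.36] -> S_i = 3.76 + 1.15*i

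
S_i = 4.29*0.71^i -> [4.29, 3.05, 2.16, 1.54, 1.09]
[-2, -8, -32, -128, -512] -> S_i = -2*4^i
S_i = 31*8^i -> [31, 248, 1984, 15872, 126976]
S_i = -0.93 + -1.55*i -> [-0.93, -2.48, -4.03, -5.58, -7.13]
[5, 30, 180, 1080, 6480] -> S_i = 5*6^i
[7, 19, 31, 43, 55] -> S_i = 7 + 12*i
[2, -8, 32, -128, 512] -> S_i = 2*-4^i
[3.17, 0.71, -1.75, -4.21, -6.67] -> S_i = 3.17 + -2.46*i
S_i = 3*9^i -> [3, 27, 243, 2187, 19683]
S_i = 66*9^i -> [66, 594, 5346, 48114, 433026]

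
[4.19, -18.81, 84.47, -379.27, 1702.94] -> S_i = 4.19*(-4.49)^i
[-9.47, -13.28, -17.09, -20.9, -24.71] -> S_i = -9.47 + -3.81*i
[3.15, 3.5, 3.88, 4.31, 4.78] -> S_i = 3.15*1.11^i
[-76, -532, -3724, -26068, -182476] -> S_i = -76*7^i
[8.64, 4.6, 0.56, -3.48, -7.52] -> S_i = 8.64 + -4.04*i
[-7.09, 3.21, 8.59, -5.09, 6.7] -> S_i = Random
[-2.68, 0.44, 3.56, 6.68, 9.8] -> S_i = -2.68 + 3.12*i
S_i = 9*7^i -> [9, 63, 441, 3087, 21609]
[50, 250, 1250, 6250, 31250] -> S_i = 50*5^i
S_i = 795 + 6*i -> [795, 801, 807, 813, 819]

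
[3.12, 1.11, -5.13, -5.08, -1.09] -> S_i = Random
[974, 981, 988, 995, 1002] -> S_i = 974 + 7*i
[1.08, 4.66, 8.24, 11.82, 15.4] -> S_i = 1.08 + 3.58*i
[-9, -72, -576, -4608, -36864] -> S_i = -9*8^i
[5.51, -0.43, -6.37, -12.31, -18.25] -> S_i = 5.51 + -5.94*i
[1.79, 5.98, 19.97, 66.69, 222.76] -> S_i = 1.79*3.34^i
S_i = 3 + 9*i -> [3, 12, 21, 30, 39]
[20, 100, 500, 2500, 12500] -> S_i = 20*5^i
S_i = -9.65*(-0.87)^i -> [-9.65, 8.4, -7.3, 6.35, -5.53]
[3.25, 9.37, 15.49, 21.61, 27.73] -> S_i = 3.25 + 6.12*i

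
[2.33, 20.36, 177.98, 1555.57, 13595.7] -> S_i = 2.33*8.74^i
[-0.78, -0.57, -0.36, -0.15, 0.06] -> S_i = -0.78 + 0.21*i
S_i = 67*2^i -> [67, 134, 268, 536, 1072]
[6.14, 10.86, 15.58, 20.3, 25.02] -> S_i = 6.14 + 4.72*i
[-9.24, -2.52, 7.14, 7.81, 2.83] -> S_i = Random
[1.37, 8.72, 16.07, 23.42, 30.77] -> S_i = 1.37 + 7.35*i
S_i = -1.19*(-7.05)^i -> [-1.19, 8.39, -59.15, 416.98, -2939.7]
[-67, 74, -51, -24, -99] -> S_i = Random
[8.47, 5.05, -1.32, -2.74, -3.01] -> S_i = Random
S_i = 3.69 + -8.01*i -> [3.69, -4.32, -12.33, -20.34, -28.35]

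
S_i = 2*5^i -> [2, 10, 50, 250, 1250]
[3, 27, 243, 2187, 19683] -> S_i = 3*9^i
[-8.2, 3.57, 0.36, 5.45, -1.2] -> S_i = Random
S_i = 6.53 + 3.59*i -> [6.53, 10.12, 13.71, 17.3, 20.89]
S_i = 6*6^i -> [6, 36, 216, 1296, 7776]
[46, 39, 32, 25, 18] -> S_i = 46 + -7*i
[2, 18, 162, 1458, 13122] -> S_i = 2*9^i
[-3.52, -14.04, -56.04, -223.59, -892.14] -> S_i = -3.52*3.99^i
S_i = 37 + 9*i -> [37, 46, 55, 64, 73]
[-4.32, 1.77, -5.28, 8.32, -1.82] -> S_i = Random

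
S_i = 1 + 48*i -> [1, 49, 97, 145, 193]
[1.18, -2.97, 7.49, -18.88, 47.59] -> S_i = 1.18*(-2.52)^i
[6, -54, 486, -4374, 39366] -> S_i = 6*-9^i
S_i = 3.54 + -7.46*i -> [3.54, -3.92, -11.38, -18.84, -26.3]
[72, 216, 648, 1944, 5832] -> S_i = 72*3^i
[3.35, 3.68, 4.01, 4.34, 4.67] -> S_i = 3.35 + 0.33*i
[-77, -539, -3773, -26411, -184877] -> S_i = -77*7^i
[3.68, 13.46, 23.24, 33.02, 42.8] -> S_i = 3.68 + 9.78*i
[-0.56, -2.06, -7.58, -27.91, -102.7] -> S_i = -0.56*3.68^i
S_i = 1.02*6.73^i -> [1.02, 6.86, 46.2, 310.92, 2092.48]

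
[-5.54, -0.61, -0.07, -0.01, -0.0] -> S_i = -5.54*0.11^i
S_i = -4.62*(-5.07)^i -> [-4.62, 23.42, -118.76, 602.1, -3052.63]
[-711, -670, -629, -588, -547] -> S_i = -711 + 41*i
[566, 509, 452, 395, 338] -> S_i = 566 + -57*i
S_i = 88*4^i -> [88, 352, 1408, 5632, 22528]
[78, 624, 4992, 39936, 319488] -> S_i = 78*8^i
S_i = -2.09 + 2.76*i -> [-2.09, 0.67, 3.43, 6.19, 8.95]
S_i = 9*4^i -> [9, 36, 144, 576, 2304]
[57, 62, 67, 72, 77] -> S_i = 57 + 5*i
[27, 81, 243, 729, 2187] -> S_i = 27*3^i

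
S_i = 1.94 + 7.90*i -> [1.94, 9.84, 17.74, 25.64, 33.54]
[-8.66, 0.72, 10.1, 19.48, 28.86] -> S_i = -8.66 + 9.38*i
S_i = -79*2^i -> [-79, -158, -316, -632, -1264]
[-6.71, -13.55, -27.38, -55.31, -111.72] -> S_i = -6.71*2.02^i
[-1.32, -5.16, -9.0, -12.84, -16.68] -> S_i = -1.32 + -3.84*i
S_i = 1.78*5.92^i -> [1.78, 10.54, 62.38, 369.3, 2186.29]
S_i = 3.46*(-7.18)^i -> [3.46, -24.84, 178.37, -1280.71, 9195.47]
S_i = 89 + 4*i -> [89, 93, 97, 101, 105]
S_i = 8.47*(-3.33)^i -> [8.47, -28.21, 93.92, -312.76, 1041.5]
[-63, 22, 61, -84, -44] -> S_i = Random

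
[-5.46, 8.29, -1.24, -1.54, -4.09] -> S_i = Random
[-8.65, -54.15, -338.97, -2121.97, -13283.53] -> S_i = -8.65*6.26^i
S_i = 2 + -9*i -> [2, -7, -16, -25, -34]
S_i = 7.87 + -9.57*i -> [7.87, -1.7, -11.27, -20.84, -30.41]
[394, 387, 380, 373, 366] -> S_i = 394 + -7*i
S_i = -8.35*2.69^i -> [-8.35, -22.46, -60.42, -162.53, -437.22]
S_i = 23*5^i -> [23, 115, 575, 2875, 14375]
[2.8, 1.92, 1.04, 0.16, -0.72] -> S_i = 2.80 + -0.88*i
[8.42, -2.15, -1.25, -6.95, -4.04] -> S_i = Random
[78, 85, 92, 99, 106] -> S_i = 78 + 7*i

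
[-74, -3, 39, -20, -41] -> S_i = Random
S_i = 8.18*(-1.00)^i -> [8.18, -8.18, 8.18, -8.18, 8.18]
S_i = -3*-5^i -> [-3, 15, -75, 375, -1875]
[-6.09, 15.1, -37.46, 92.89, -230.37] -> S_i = -6.09*(-2.48)^i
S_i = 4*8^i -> [4, 32, 256, 2048, 16384]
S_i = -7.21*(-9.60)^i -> [-7.21, 69.22, -664.47, 6378.95, -61237.89]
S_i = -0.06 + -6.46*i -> [-0.06, -6.52, -12.98, -19.44, -25.9]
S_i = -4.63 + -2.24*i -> [-4.63, -6.87, -9.11, -11.35, -13.59]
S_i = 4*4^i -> [4, 16, 64, 256, 1024]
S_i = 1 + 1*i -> [1, 2, 3, 4, 5]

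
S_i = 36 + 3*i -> [36, 39, 42, 45, 48]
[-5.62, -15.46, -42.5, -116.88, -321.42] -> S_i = -5.62*2.75^i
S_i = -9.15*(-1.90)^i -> [-9.15, 17.39, -33.03, 62.76, -119.24]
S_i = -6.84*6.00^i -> [-6.84, -41.04, -246.24, -1477.44, -8864.64]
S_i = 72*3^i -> [72, 216, 648, 1944, 5832]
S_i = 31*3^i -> [31, 93, 279, 837, 2511]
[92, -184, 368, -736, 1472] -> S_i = 92*-2^i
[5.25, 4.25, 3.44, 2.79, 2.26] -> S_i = 5.25*0.81^i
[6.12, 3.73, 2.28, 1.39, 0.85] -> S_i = 6.12*0.61^i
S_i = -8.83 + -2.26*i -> [-8.83, -11.09, -13.35, -15.61, -17.87]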